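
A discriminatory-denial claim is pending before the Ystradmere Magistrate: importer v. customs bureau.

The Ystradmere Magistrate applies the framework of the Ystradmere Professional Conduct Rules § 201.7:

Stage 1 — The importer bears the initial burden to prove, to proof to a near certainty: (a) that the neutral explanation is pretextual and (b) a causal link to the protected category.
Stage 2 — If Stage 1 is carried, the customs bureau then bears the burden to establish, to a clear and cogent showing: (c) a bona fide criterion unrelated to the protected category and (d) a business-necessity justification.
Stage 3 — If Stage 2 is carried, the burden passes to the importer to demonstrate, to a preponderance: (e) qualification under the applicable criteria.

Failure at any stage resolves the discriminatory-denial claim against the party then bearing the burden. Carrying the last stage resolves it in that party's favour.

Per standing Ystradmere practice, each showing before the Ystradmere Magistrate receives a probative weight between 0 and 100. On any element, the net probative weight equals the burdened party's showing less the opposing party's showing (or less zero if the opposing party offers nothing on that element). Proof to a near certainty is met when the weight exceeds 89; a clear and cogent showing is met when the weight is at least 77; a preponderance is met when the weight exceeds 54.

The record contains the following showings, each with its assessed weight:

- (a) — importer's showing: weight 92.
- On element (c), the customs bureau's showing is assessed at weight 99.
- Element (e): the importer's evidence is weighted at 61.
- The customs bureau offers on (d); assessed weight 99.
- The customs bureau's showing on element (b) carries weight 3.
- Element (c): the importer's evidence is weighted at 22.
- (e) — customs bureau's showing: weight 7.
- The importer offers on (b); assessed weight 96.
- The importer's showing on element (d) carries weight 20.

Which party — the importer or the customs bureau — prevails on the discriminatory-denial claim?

Stage 1 — burden on importer; standard: proof to a near certainty (weight exceeds 89).
    (a): 92 > 89 [met]
    (b): 96 − 3 = 93 > 89 [met]
  Stage 1 carried; the burden shifts to the customs bureau.
Stage 2 — burden on customs bureau; standard: a clear and cogent showing (weight is at least 77).
    (c): 99 − 22 = 77 ≥ 77 [met]
    (d): 99 − 20 = 79 ≥ 77 [met]
  Stage 2 is satisfied; the onus moves to the importer.
Stage 3 — burden on importer; standard: a preponderance (weight exceeds 54).
    (e): 61 − 7 = 54 ≤ 54 [not met]
  Stage 3 not carried; the importer fails its burden.
So the customs bureau prevails.

customs bureau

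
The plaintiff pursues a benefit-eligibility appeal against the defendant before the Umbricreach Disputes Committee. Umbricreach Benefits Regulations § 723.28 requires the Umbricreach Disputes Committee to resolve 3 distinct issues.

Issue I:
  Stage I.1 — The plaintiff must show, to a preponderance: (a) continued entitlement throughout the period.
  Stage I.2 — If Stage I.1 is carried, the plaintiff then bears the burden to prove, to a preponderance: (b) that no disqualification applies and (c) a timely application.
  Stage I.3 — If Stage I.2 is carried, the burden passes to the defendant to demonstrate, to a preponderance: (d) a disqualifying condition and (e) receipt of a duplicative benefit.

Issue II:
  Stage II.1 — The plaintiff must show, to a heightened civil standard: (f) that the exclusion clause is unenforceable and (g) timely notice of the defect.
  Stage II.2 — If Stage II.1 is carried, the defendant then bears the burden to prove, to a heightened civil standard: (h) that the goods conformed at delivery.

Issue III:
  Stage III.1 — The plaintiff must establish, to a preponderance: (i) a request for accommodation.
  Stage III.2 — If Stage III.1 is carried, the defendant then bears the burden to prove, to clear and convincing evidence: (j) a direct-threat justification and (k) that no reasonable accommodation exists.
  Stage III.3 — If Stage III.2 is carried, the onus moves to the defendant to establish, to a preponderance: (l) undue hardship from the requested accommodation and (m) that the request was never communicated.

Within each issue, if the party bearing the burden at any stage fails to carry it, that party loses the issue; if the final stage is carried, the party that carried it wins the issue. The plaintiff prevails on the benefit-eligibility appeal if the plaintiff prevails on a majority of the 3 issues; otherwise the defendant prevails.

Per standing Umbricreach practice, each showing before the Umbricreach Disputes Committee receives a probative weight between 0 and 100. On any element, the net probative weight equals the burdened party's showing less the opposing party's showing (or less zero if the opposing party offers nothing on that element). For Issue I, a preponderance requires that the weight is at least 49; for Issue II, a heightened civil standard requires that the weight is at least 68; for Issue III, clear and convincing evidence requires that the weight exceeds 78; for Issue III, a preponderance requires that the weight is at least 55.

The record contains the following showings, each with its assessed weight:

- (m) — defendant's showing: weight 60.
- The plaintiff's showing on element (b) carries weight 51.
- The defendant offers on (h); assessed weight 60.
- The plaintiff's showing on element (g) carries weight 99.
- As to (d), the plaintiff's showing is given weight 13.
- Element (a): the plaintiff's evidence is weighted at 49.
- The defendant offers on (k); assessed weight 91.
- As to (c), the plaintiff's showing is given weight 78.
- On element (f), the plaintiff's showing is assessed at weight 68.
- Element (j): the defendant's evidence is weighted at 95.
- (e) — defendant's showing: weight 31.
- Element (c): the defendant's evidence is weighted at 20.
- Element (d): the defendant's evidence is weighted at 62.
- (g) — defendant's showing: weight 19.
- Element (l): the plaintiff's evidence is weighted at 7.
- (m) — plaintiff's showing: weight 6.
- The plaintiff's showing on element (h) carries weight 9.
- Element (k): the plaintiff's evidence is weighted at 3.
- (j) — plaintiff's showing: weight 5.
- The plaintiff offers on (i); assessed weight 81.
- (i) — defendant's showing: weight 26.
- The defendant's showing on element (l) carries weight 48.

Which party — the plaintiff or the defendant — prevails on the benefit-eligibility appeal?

plaintiff

— Issue I —
Stage I.1 — burden on plaintiff; standard: a preponderance (weight is at least 49).
    (a): 49 ≥ 49 [met]
  All elements met. The plaintiff retains the burden for Stage I.2.
Stage I.2 — burden on plaintiff; standard: a preponderance (weight is at least 49).
    (b): 51 ≥ 49 [met]
    (c): 78 − 20 = 58 ≥ 49 [met]
  Stage I.2 is satisfied; the onus moves to the defendant.
Stage I.3 — burden on defendant; standard: a preponderance (weight is at least 49).
    (d): 62 − 13 = 49 ≥ 49 [met]
    (e): 31 < 49 [not met]
  Stage I.3 not carried; the defendant fails its burden.
So the plaintiff prevails on this issue.
— Issue II —
Stage II.1 (plaintiff, a heightened civil standard, weight is at least 68): (f) 68 ≥ 68 — meets; (g) net 99−19=80 ≥ 68 — meets.
  Stage II.1 is satisfied; the onus moves to the defendant.
Stage II.2 (defendant, a heightened civil standard, weight is at least 68): (h) net 60−9=51 < 68 — fails.
  Stage II.2 not carried; the defendant fails its burden.
The plaintiff prevails on this issue.
— Issue III —
Stage III.1 — burden on plaintiff; standard: a preponderance (weight is at least 55).
    (i): 81 − 26 = 55 ≥ 55 [met]
  The plaintiff carries Stage III.1; the defendant now bears the burden.
Stage III.2 — burden on defendant; standard: clear and convincing evidence (weight exceeds 78).
    (j): 95 − 5 = 90 > 78 [met]
    (k): 91 − 3 = 88 > 78 [met]
  All elements met. The defendant retains the burden for Stage III.3.
Stage III.3 — burden on defendant; standard: a preponderance (weight is at least 55).
    (l): 48 − 7 = 41 < 55 [not met]
    (m): 60 − 6 = 54 < 55 [not met]
  Not every element is met, so the defendant fails to carry Stage III.3.
The analysis ends at Stage III.3; the plaintiff prevails on this issue.
Per-issue: Issue I → plaintiff; Issue II → plaintiff; Issue III → plaintiff. The plaintiff must prevail on a majority of issues; overall, the plaintiff prevails.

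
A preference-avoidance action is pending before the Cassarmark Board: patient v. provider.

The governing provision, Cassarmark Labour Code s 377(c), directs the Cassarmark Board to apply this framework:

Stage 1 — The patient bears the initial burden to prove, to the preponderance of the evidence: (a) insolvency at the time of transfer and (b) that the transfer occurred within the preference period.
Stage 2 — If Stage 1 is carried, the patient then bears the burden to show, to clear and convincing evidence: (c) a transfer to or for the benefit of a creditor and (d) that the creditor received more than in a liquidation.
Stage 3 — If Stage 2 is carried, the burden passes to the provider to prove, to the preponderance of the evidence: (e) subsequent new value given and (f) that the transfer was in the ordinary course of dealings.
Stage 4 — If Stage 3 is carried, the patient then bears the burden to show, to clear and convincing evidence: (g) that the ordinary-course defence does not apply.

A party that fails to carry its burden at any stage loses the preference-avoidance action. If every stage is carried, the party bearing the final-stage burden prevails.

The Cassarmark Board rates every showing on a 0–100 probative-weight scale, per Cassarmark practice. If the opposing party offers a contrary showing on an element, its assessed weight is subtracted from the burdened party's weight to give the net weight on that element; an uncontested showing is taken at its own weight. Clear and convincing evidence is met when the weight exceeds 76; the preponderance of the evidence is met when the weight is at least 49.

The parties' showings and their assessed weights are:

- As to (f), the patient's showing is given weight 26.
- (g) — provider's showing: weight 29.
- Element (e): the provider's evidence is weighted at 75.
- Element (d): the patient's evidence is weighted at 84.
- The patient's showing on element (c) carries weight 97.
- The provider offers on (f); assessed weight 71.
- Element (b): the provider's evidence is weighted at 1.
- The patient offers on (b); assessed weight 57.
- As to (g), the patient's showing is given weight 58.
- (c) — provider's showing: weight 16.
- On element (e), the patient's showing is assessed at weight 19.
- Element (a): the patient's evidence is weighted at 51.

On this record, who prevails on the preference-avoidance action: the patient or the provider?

patient

Stage 1 — burden on patient; standard: the preponderance of the evidence (weight is at least 49).
    (a): 51 ≥ 49 [met]
    (b): 57 − 1 = 56 ≥ 49 [met]
  Stage 1 is satisfied; the patient continues to bear the burden.
Stage 2 — burden on patient; standard: clear and convincing evidence (weight exceeds 76).
    (c): 97 − 16 = 81 > 76 [met]
    (d): 84 > 76 [met]
  All elements met. The burden passes to the provider.
Stage 3 — burden on provider; standard: the preponderance of the evidence (weight is at least 49).
    (e): 75 − 19 = 56 ≥ 49 [met]
    (f): 71 − 26 = 45 < 49 [not met]
  Not every element is met, so the provider fails to carry Stage 3.
The patient prevails.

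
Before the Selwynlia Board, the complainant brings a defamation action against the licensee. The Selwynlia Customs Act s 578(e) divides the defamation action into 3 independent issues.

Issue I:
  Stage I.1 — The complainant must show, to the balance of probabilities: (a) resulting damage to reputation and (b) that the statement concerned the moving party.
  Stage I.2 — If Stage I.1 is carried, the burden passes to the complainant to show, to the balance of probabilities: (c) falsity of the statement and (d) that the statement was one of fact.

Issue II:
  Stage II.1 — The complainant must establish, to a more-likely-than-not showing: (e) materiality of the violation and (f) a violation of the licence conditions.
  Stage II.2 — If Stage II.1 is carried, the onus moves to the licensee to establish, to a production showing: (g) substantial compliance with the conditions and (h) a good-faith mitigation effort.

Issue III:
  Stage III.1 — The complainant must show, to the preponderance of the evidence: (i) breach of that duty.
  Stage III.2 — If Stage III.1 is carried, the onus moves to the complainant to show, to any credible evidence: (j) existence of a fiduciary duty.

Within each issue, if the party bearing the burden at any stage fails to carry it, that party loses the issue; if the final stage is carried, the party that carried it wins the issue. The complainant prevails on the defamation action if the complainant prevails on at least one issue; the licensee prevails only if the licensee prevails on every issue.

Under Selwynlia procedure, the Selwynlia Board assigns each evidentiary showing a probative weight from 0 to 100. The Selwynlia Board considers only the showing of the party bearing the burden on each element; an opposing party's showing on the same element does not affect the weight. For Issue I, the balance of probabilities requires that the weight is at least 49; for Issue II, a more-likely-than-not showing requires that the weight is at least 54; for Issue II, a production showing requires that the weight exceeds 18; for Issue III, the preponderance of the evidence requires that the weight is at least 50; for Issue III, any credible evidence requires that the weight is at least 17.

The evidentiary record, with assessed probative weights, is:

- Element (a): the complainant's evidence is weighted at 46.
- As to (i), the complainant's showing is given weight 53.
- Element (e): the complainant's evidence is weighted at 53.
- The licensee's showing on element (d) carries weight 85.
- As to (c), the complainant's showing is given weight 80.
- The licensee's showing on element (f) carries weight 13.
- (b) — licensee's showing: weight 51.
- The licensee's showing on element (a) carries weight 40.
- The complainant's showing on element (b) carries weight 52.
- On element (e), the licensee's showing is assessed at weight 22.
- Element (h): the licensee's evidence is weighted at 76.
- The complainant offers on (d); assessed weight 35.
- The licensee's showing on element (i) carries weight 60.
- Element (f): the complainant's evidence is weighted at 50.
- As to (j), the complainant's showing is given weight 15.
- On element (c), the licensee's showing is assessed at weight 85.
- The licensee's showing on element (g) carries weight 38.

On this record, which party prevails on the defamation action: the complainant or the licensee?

licensee

— Issue I —
Stage I.1 — burden on complainant; standard: the balance of probabilities (weight is at least 49).
    (a): 46 (licensee's 40 disregarded) < 49 [not met]
    (b): 52 (licensee's 51 disregarded) ≥ 49 [met]
  Not every element is met, so the complainant fails to carry Stage I.1.
So the licensee prevails on this issue.
— Issue II —
Stage II.1 — burden on complainant; standard: a more-likely-than-not showing (weight is at least 54).
    (e): 53 (licensee's 22 disregarded) < 54 [not met]
    (f): 50 (licensee's 13 disregarded) < 54 [not met]
  Not every element is met, so the complainant fails to carry Stage II.1.
The licensee prevails on this issue.
— Issue III —
Stage III.1 (complainant, the preponderance of the evidence, weight is at least 50): (i) 53 (licensee's 60 disregarded) ≥ 50 — meets.
  Stage III.1 is satisfied; the complainant continues to bear the burden.
Stage III.2 (complainant, any credible evidence, weight is at least 17): (j) 15 < 17 — fails.
  Not every element is met, so the complainant fails to carry Stage III.2.
So the licensee prevails on this issue.
Per-issue: Issue I → licensee; Issue II → licensee; Issue III → licensee. The complainant must prevail on at least one issue; overall, the licensee prevails.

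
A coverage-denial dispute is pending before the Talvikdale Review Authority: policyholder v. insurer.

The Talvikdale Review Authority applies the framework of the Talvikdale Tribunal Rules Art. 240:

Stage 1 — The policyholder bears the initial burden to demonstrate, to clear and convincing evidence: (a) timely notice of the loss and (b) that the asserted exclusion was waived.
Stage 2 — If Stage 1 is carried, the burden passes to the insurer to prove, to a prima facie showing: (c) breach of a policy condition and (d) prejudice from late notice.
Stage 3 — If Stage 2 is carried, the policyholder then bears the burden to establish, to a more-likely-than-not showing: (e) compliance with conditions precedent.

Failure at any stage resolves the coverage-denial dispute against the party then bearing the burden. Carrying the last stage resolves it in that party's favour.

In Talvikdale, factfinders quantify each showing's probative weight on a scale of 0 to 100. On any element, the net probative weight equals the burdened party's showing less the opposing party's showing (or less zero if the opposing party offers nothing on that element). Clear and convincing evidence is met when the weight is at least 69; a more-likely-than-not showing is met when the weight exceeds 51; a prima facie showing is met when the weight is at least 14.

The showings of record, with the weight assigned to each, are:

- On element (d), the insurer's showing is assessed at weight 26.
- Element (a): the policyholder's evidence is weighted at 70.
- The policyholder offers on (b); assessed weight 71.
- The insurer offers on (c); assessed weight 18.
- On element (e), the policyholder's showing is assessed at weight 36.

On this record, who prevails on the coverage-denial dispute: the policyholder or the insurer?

At Stage 1 the policyholder must meet clear and convincing evidence (weight is at least 69): on (a) the weight is 70, which does reach 69, so (a) meets the standard; on (b) the weight is 71, ≥ 69, so (b) meets the standard.
  Stage 1 is satisfied; the onus moves to the insurer.
At Stage 2 the insurer must meet a prima facie showing (weight is at least 14): on (c) the weight is 18, ≥ 14, so (c) meets the standard; on (d) the weight is 26, ≥ 14, so (d) meets the standard.
  Stage 2 is satisfied; the onus moves to the policyholder.
At Stage 3 the policyholder must meet a more-likely-than-not showing (weight exceeds 51): on (e) the weight is 36, ≤ 51, so (e) does not meet the standard.
  Stage 3 not carried; the policyholder fails its burden.
The insurer prevails.

insurer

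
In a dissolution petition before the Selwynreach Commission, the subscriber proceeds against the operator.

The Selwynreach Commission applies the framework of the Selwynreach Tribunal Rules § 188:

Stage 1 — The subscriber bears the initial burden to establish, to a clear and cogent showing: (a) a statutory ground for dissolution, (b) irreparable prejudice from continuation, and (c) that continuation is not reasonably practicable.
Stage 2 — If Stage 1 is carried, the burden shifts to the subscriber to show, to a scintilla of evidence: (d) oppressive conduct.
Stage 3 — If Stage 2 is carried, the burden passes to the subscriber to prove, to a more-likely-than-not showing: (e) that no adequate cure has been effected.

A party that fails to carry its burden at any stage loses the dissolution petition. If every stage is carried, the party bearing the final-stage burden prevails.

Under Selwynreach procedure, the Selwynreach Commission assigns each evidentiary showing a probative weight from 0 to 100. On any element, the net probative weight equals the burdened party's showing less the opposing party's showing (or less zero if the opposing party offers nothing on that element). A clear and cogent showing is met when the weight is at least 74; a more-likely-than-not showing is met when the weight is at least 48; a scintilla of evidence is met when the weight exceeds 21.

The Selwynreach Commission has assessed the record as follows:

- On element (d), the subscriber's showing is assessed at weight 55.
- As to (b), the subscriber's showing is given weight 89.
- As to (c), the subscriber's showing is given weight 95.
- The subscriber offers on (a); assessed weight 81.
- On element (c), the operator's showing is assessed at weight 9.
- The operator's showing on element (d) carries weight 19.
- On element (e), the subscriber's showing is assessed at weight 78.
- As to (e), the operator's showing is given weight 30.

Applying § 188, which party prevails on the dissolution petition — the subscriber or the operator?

subscriber

Stage 1 — burden on subscriber; standard: a clear and cogent showing (weight is at least 74).
    (a): 81 ≥ 74 [met]
    (b): 89 ≥ 74 [met]
    (c): 95 − 9 = 86 ≥ 74 [met]
  Stage 1 carried; the burden remains with the subscriber.
Stage 2 — burden on subscriber; standard: a scintilla of evidence (weight exceeds 21).
    (d): 55 − 19 = 36 > 21 [met]
  Stage 2 carried; the burden remains with the subscriber.
Stage 3 — burden on subscriber; standard: a more-likely-than-not showing (weight is at least 48).
    (e): 78 − 30 = 48 ≥ 48 [met]
  All elements met at the final stage.
Every stage carried; the subscriber prevails.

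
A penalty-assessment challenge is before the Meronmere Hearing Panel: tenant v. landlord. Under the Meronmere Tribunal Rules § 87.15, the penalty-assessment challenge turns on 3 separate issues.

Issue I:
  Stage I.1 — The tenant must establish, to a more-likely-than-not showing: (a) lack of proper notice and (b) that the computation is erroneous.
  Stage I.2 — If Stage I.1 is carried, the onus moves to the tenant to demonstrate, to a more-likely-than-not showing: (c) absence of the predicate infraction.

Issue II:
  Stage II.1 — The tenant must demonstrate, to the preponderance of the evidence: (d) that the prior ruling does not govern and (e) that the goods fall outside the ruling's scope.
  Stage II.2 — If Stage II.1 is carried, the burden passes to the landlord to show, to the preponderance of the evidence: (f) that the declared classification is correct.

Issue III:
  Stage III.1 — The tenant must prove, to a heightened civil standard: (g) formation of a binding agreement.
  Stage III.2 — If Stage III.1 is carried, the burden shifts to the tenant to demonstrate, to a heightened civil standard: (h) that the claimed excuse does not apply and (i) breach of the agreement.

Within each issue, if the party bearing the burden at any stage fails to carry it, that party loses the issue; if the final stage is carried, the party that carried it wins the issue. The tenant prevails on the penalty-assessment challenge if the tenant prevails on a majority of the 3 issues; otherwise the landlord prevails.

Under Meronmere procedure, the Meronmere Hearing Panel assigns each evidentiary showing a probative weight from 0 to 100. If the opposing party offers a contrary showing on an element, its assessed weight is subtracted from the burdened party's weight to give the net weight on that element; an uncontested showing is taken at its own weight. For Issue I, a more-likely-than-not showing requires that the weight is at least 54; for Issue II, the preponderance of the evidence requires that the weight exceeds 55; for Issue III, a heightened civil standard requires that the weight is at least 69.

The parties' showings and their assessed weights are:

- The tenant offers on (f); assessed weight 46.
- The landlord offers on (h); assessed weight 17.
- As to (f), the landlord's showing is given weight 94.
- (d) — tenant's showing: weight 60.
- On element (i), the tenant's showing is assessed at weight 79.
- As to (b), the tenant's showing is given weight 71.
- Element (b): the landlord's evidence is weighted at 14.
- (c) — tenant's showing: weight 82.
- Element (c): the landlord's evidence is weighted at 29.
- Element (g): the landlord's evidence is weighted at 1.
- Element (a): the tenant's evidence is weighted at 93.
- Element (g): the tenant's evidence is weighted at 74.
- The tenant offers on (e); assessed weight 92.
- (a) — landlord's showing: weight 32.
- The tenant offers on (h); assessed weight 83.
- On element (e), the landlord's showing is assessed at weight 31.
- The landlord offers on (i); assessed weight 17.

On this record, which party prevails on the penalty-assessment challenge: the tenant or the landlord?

— Issue I —
Stage I.1 (tenant, a more-likely-than-not showing, weight is at least 54): (a) net 93−32=61 ≥ 54 — meets; (b) net 71−14=57 ≥ 54 — meets.
  All elements met. The tenant retains the burden for Stage I.2.
Stage I.2 (tenant, a more-likely-than-not showing, weight is at least 54): (c) net 82−29=53 < 54 — fails.
  Not every element is met, so the tenant fails to carry Stage I.2.
The analysis ends at Stage I.2; the landlord prevails on this issue.
— Issue II —
Stage II.1 — burden on tenant; standard: the preponderance of the evidence (weight exceeds 55).
    (d): 60 > 55 [met]
    (e): 92 − 31 = 61 > 55 [met]
  Stage II.1 carried; the burden shifts to the landlord.
Stage II.2 — burden on landlord; standard: the preponderance of the evidence (weight exceeds 55).
    (f): 94 − 46 = 48 ≤ 55 [not met]
  Not every element is met, so the landlord fails to carry Stage II.2.
So the tenant prevails on this issue.
— Issue III —
At Stage III.1 the tenant must meet a heightened civil standard (weight is at least 69): on (g) the weight is 74 less the opposing 1 gives net 73, which does reach 69, so (g) meets the standard.
  Stage III.1 carried; the burden remains with the tenant.
At Stage III.2 the tenant must meet a heightened civil standard (weight is at least 69): on (h) the weight is 83 less the opposing 17 gives net 66, < 69, so (h) does not meet the standard; on (i) the weight is 79 less the opposing 17 gives net 62, which does not reach 69, so (i) does not meet the standard.
  Stage III.2 not carried; the tenant fails its burden.
The landlord prevails on this issue.
Per-issue: Issue I → landlord; Issue II → tenant; Issue III → landlord. The tenant must prevail on a majority of issues; overall, the landlord prevails.

landlord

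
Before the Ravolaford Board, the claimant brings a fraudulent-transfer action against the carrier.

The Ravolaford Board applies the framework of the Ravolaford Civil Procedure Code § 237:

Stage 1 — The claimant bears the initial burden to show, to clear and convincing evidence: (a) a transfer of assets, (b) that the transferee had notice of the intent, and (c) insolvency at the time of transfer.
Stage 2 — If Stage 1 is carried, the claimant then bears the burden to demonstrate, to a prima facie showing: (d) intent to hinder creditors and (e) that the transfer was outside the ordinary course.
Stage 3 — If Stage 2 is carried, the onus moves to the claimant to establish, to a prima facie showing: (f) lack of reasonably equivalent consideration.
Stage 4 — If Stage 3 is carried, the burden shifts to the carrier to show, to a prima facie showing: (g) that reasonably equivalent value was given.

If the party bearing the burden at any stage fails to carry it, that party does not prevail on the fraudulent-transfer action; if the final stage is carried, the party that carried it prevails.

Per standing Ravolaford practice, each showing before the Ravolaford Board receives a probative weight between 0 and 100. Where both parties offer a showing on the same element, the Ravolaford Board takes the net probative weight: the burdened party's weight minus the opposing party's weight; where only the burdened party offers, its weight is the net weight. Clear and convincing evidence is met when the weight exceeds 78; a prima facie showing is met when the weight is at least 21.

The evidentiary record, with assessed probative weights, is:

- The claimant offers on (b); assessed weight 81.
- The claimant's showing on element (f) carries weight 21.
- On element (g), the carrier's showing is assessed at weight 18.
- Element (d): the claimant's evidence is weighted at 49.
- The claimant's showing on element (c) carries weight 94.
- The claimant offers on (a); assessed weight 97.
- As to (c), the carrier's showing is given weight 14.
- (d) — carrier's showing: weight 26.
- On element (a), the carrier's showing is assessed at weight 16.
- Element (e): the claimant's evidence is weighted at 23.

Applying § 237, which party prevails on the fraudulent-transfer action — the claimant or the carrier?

Stage 1 (claimant, clear and convincing evidence, weight exceeds 78): (a) net 97−16=81 > 78 — meets; (b) 81 > 78 — meets; (c) net 94−14=80 > 78 — meets.
  Stage 1 carried; the burden remains with the claimant.
Stage 2 (claimant, a prima facie showing, weight is at least 21): (d) net 49−26=23 ≥ 21 — meets; (e) 23 ≥ 21 — meets.
  Stage 2 carried; the burden remains with the claimant.
Stage 3 (claimant, a prima facie showing, weight is at least 21): (f) 21 ≥ 21 — meets.
  Stage 3 is satisfied; the onus moves to the carrier.
Stage 4 (carrier, a prima facie showing, weight is at least 21): (g) 18 < 21 — fails.
  The carrier does not carry Stage 4.
The claimant prevails.

claimant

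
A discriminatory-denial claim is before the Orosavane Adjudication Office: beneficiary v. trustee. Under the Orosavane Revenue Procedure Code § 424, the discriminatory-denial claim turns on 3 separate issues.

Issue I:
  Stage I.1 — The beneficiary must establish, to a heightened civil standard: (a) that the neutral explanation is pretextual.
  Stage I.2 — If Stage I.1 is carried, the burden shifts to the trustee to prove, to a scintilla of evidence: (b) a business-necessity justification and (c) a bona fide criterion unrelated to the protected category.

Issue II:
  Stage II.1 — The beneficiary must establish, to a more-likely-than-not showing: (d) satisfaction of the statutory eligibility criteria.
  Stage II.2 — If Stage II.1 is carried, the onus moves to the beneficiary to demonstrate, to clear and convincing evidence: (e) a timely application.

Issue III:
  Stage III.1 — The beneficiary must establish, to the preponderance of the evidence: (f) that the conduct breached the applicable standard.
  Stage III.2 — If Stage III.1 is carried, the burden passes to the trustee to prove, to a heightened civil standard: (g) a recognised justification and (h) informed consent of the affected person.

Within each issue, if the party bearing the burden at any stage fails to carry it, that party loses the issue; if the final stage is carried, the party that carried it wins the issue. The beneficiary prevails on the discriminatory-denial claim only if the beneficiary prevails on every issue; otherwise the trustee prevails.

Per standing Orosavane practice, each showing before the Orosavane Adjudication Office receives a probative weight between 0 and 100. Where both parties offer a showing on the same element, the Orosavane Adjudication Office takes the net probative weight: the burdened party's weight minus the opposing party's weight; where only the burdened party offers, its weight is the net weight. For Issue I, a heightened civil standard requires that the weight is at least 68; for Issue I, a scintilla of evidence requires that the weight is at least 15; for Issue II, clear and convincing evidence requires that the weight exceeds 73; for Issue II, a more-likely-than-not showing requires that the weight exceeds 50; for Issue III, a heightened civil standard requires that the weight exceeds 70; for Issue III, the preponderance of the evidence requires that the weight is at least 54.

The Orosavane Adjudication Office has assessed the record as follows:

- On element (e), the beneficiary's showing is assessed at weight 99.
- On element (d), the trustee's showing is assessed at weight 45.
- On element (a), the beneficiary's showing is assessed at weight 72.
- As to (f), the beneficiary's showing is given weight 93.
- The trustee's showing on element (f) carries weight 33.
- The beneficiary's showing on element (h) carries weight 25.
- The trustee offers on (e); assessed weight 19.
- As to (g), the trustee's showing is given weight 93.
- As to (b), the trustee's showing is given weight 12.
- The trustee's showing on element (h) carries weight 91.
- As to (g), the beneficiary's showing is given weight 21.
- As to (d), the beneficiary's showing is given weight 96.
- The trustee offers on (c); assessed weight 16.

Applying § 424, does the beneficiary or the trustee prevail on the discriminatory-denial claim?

— Issue I —
Stage I.1 (beneficiary, a heightened civil standard, weight is at least 68): (a) 72 ≥ 68 — meets.
  The beneficiary carries Stage I.1; the trustee now bears the burden.
Stage I.2 (trustee, a scintilla of evidence, weight is at least 15): (b) 12 < 15 — fails; (c) 16 ≥ 15 — meets.
  The trustee does not carry Stage I.2.
So the beneficiary prevails on this issue.
— Issue II —
At Stage II.1 the beneficiary must meet a more-likely-than-not showing (weight exceeds 50): on (d) the weight is 96 less the opposing 45 gives net 51, > 50, so (d) meets the standard.
  Stage II.1 is satisfied; the beneficiary continues to bear the burden.
At Stage II.2 the beneficiary must meet clear and convincing evidence (weight exceeds 73): on (e) the weight is 99 less the opposing 19 gives net 80, which does exceed 73, so (e) meets the standard.
  Stage II.2 carried; the final stage is satisfied.
With every stage satisfied, the beneficiary prevails on this issue.
— Issue III —
Stage III.1 (beneficiary, the preponderance of the evidence, weight is at least 54): (f) net 93−33=60 ≥ 54 — meets.
  Stage III.1 is satisfied; the onus moves to the trustee.
Stage III.2 (trustee, a heightened civil standard, weight exceeds 70): (g) net 93−21=72 > 70 — meets; (h) net 91−25=66 ≤ 70 — fails.
  The trustee does not carry Stage III.2.
The beneficiary prevails on this issue.
Per-issue: Issue I → beneficiary; Issue II → beneficiary; Issue III → beneficiary. The beneficiary must prevail on every issue; overall, the beneficiary prevails.

beneficiary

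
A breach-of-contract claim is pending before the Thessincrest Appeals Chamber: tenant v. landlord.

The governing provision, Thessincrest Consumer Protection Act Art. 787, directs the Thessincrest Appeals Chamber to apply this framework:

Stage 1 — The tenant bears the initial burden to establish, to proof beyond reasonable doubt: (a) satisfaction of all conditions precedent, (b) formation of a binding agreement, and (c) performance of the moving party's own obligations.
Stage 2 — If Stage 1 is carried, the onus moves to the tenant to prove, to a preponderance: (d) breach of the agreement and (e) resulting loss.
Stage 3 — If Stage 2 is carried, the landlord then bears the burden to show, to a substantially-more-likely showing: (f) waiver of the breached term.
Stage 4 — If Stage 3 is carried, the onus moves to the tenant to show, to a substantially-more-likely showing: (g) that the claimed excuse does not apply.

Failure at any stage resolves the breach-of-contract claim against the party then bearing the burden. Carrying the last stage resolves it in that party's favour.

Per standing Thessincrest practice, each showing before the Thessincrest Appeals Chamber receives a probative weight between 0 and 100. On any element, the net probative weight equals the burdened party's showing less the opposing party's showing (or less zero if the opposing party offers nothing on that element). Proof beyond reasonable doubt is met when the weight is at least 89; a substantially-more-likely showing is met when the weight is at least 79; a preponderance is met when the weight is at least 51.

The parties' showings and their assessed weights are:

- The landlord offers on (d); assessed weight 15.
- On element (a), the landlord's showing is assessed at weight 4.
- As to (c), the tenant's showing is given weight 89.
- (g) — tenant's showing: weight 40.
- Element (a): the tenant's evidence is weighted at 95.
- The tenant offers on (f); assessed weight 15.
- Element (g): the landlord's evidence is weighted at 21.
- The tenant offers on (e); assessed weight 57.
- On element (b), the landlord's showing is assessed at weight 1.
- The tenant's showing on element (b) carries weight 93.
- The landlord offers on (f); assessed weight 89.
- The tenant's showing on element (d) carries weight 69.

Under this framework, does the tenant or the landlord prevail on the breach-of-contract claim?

tenant

Stage 1 — burden on tenant; standard: proof beyond reasonable doubt (weight is at least 89).
    (a): 95 − 4 = 91 ≥ 89 [met]
    (b): 93 − 1 = 92 ≥ 89 [met]
    (c): 89 ≥ 89 [met]
  Stage 1 carried; the burden remains with the tenant.
Stage 2 — burden on tenant; standard: a preponderance (weight is at least 51).
    (d): 69 − 15 = 54 ≥ 51 [met]
    (e): 57 ≥ 51 [met]
  All elements met. The burden passes to the landlord.
Stage 3 — burden on landlord; standard: a substantially-more-likely showing (weight is at least 79).
    (f): 89 − 15 = 74 < 79 [not met]
  Stage 3 not carried; the landlord fails its burden.
So the tenant prevails.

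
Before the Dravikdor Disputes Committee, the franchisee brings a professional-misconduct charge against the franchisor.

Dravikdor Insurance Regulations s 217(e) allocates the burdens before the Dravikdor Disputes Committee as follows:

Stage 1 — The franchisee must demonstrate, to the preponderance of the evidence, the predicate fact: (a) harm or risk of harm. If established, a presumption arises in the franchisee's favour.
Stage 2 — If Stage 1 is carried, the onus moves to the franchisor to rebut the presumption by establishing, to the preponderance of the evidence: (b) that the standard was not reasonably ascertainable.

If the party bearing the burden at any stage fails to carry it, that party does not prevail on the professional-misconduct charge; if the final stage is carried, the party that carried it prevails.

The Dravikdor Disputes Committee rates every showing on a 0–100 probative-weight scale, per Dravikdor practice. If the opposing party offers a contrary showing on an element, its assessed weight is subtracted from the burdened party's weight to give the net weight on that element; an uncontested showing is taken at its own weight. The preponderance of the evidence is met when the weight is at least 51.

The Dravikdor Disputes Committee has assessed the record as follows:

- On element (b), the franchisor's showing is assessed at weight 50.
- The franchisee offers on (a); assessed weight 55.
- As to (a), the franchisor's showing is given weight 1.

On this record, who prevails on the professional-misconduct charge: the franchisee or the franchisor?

franchisee

At Stage 1 the franchisee must meet the preponderance of the evidence (weight is at least 51): on (a) the weight is 55 less the opposing 1 gives net 54, ≥ 51, so (a) meets the standard.
  All elements met. The burden passes to the franchisor.
At Stage 2 the franchisor must meet the preponderance of the evidence (weight is at least 51): on (b) the weight is 50, < 51, so (b) does not meet the standard.
  Stage 2 not carried; the franchisor fails its burden.
The franchisee prevails.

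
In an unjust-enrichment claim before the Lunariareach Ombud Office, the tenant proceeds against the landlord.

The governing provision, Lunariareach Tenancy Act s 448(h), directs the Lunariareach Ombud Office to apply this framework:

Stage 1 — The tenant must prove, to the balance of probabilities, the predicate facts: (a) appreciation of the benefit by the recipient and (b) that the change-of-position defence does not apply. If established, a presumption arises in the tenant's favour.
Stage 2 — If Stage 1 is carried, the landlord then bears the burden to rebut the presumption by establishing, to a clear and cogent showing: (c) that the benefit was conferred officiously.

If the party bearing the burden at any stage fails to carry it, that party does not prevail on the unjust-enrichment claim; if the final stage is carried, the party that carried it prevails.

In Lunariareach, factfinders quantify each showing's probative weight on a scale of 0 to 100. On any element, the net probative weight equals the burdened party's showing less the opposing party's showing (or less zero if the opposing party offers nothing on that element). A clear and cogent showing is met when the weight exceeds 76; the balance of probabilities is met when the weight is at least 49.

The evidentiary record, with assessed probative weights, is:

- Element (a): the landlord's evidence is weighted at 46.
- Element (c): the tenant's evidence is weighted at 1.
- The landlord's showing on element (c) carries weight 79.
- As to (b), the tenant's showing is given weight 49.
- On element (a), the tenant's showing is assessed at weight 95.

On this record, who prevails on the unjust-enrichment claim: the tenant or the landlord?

At Stage 1 the tenant must meet the balance of probabilities (weight is at least 49): on (a) the weight is 95 less the opposing 46 gives net 49, which does reach 49, so (a) meets the standard; on (b) the weight is 49, which does reach 49, so (b) meets the standard.
  Stage 1 carried; the burden shifts to the landlord.
At Stage 2 the landlord must meet a clear and cogent showing (weight exceeds 76): on (c) the weight is 79 less the opposing 1 gives net 78, which does exceed 76, so (c) meets the standard.
  All elements met at the final stage.
Every stage carried; the landlord prevails.

landlord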